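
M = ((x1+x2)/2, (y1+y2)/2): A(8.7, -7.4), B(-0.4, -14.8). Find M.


Mx = (8.7 - 0.4)/2 = 8.3/2 = 4.1500
My = (-7.4 - 14.8)/2 = -22.2/2 = -11.1000

(4.1500, -11.1000)


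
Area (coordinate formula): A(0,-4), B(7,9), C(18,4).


0*(9-4) = 0
7*(4+ 4) = 56
18*(-4-9) = -234
sum = -178
Area = |-178|/2 = 89.0000

89.0000 sq units


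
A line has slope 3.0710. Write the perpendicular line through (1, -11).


Perpendicular slope = -1/m1 = -1/3.0710 = -0.3256
b2 = y0 - m2*x0 = -11 + 1/3.0710 = -11 + 0.3256 = -10.6744

y = -0.3256x - 10.6744


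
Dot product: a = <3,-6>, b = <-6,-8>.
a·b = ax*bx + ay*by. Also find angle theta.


a·b = 3*(-6) - 6*(-8) = -18 + 48 = 30
|a| = sqrt(9+36) = 6.7082
|b| = sqrt(36+64) = 10.0000
cos(theta) = 30/(sqrt(45)*sqrt(100)) = 30/sqrt(4500) = 0.447214
theta = arccos(30/sqrt(4500)) = 63.4349 degrees

a·b = 30, theta = 63.4349 deg


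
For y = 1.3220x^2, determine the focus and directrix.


a = 1.3220
1/(4a) = 0.1891
Focus = (0, 0.1891)
Directrix: y = -0.1891

Focus = (0, 0.1891), Directrix: y = -0.1891


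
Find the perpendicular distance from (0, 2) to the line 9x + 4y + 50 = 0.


|9*0 + 4*2 + 50| = |58| = 58
sqrt(81 + 16) = sqrt(97) = 9.8489
d = 58/sqrt(97) = 5.8890

5.8890


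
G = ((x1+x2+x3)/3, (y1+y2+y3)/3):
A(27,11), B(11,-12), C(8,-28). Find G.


Gx = (27+11+8)/3 = 46/3 = 15.3333
Gy = (11- 12- 28)/3 = -29/3 = -9.6667

G = (15.3333, -9.6667)


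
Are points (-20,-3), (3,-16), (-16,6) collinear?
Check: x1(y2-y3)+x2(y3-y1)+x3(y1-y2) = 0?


-20*(-16-6) + 3*(6+ 3) - 16*(-3+ 16)
= 440 + 27 - 208 = 259

No, not collinear (determinant = 259)


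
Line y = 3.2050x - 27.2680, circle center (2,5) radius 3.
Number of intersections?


Substitute y = 3.2050x - 27.2680: (x-2)^2 + (3.2050x- 27.2680-5)^2 = 9
Expand to Ax^2 + Bx + C = 0, where b-k = -32.268
A = 1+m^2 = 11.272025
B = 2(m(b-k) - h) = 2(3.2050*(-32.268) - 2) = -210.83788
C = h^2 + (b-k)^2 - r^2 = 4 + 1041.223824 - 9 = 1036.223824
disc = B^2-4AC = 44452.6116 - 46721.3634 = -2268.7518
disc < 0

0 intersection points


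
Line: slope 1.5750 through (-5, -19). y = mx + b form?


y + 19 = 1.5750(x + 5)
y = 1.5750x - 19 - 1.5750*(-5)
y = 1.5750x - 11.1250

y = 1.5750x - 11.1250


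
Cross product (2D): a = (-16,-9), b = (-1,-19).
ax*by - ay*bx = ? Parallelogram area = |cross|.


cross = -16*(-19) + 9*(-1) = 304 - 9 = 295
Parallelogram area = |295| = 295

cross = 295, parallelogram area = 295


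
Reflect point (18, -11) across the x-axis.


Reflection rule for x-axis: (x, -y)
(18, -11) -> (18, 11)

(18, 11)


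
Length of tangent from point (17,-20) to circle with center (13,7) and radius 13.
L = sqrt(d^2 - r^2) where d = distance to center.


d = sqrt((17-13)^2 + (-20-7)^2) = sqrt(16+729) = 27.2947
L = sqrt(745.0000 - 169) = sqrt(576.0000) = 24.0000

24.0000


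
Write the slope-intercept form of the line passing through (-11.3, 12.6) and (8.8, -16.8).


m = (-29.4)/(20.1) = -1.4627
b = y1 - m*x1 = 12.6 - (-29.4*(-11.3))/(20.1) = 12.6 - 16.5284 = -3.9284

y = -1.4627x - 3.9284


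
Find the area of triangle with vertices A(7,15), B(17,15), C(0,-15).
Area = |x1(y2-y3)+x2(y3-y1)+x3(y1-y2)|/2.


7*(15+ 15) = 210
17*(-15-15) = -510
0*(15-15) = 0
sum = -300
Area = |-300|/2 = 150.0000

150.0000 sq units


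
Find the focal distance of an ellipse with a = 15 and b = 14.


c^2 = 15^2 - 14^2 = 225 - 196 = 29
c = sqrt(29) = 5.3852

c = 5.3852


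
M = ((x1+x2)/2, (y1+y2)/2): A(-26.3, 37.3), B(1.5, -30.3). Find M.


Mx = (-26.3 + 1.5)/2 = -24.8/2 = -12.4000
My = (37.3 - 30.3)/2 = 7/2 = 3.5000

(-12.4000, 3.5000)


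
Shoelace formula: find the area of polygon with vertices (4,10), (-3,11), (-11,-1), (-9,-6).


sum(xi*y_{i+1}) = 4*11 - 3*(-1) - 11*(-6) - 9*10 = 23
sum(yi*x_{i+1}) = 10*(-3) + 11*(-11) - 1*(-9) - 6*4 = -166
Area = |23 + 166|/2 = 189/2 = 94.5000

94.5000 sq units


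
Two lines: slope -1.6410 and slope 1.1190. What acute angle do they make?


m1-m2 = -2.76
1+m1*m2 = -0.836279
tan(theta) = |-2.76/(-0.836279)| = 3.300334
theta = arctan(|-2.76/(-0.836279)|) = 73.1432 degrees (acute angle)

73.1432 degrees


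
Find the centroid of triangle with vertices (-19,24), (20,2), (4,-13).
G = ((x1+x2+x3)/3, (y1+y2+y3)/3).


Gx = (-19+20+4)/3 = 5/3 = 1.6667
Gy = (24+2- 13)/3 = 13/3 = 4.3333

G = (1.6667, 4.3333)


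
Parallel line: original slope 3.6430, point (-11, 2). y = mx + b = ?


Parallel lines have equal slopes.
m2 = 3.6430
b2 = 2 - 3.6430*(-11) = 42.0730

y = 3.6430x + 42.0730


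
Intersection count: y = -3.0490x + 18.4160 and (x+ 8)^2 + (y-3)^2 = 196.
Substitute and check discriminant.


Substitute y = -3.0490x + 18.4160: (x+ 8)^2 + (-3.0490x+18.4160-3)^2 = 196
Expand to Ax^2 + Bx + C = 0, where b-k = 15.416
A = 1+m^2 = 10.296401
B = 2(m(b-k) - h) = 2(-3.0490*15.416 + 8) = -78.006768
C = h^2 + (b-k)^2 - r^2 = 64 + 237.653056 - 196 = 105.653056
disc = B^2-4AC = 6085.0559 - 4351.3849 = 1733.6710
disc > 0

2 intersection points


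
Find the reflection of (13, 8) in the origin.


Reflection rule for origin: (-x, -y)
(13, 8) -> (-13, -8)

(-13, -8)


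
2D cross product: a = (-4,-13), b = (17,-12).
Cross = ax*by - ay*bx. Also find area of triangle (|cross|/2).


cross = -4*(-12) + 13*17 = 48 + 221 = 269
Triangle area = |269|/2 = 269/2 = 134.5000

cross = 269, triangle area = 134.5000


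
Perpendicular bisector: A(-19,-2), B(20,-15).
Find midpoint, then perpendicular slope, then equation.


Midpoint = (0.5, -8.5)
Slope of AB = dy/dx = -13/39 = -0.3333
Perp slope = -dx/dy = 39/13 = 3.0000
b = My - (perp slope)*Mx = -8.5 + (39*0.5)/(-13) = -8.5 - 1.5000 = -10.0000

y = 3.0000x - 10.0000


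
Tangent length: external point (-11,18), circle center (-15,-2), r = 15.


d = sqrt((-11+ 15)^2 + (18+ 2)^2) = sqrt(16+400) = 20.3961
L = sqrt(416.0000 - 225) = sqrt(191.0000) = 13.8203

13.8203


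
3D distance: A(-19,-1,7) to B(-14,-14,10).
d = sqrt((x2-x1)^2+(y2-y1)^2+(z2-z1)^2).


dx=5, dy=-13, dz=3
d = sqrt(25+169+9) = sqrt(203) = 14.2478

14.2478


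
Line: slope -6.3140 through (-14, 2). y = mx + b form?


y - 2 = -6.3140(x + 14)
y = -6.3140x + 2 + 6.3140*(-14)
y = -6.3140x - 86.3960

y = -6.3140x - 86.3960


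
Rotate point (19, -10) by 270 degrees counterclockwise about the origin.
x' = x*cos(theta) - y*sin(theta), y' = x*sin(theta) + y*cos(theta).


cos(270) = 0, sin(270) = -1
x' = 19*0 + 10*(-1) = -10
y' = 19*(-1) - 10*0 = -19

(-10, -19)


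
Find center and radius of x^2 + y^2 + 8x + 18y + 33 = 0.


h = -D/2 = -8/2 = -4
k = -E/2 = -18/2 = -9
r^2 = h^2 + k^2 - F = 16 + 81 - 33 = 64
r = 8

Center (-4, -9), radius = 8


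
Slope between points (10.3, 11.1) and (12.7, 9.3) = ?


dy = 9.3 - 11.1 = -1.8
dx = 12.7 - 10.3 = 2.4
m = -1.8/2.4 = -0.7500

m = -0.7500


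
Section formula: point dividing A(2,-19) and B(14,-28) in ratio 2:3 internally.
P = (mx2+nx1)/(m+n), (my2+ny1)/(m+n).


Px = (2*14 + 3*2)/5 = 34/5 = 6.8000
Py = (2*(-28) + 3*(-19))/5 = -113/5 = -22.6000

P = (6.8000, -22.6000)


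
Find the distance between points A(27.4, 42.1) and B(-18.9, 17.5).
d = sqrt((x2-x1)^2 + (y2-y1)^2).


dx = -18.9 - 27.4 = -46.3
dy = 17.5 - 42.1 = -24.6
d = sqrt(2143.69 + 605.16) = sqrt(2748.85) = 52.4295

52.4295


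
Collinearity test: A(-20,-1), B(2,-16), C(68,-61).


-20*(-16+ 61) + 2*(-61+ 1) + 68*(-1+ 16)
= -900 - 120 + 1020 = 0

Yes, collinear (determinant = 0)


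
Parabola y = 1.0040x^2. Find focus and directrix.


a = 1.0040
1/(4a) = 0.2490
Focus = (0, 0.2490)
Directrix: y = -0.2490

Focus = (0, 0.2490), Directrix: y = -0.2490


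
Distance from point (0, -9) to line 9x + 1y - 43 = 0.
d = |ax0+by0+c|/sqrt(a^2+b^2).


|9*0 + 1*(-9) - 43| = |-52| = 52
sqrt(81 + 1) = sqrt(82) = 9.0554
d = 52/sqrt(82) = 5.7424

5.7424


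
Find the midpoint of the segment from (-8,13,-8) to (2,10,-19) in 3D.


Mx = (-8+2)/2 = -3.0000
My = (13+10)/2 = 11.5000
Mz = (-8- 19)/2 = -13.5000

M = (-3.0000, 11.5000, -13.5000)


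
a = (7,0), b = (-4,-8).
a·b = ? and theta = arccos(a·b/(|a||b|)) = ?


a·b = 7*(-4) + 0*(-8) = -28 + 0 = -28
|a| = sqrt(49+0) = 7.0000
|b| = sqrt(16+64) = 8.9443
cos(theta) = -28/(sqrt(49)*sqrt(80)) = -28/sqrt(3920) = -0.447214
theta = arccos(-28/sqrt(3920)) = 116.5651 degrees

a·b = -28, theta = 116.5651 deg


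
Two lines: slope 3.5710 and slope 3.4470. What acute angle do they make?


m1-m2 = 0.124
1+m1*m2 = 13.309237
tan(theta) = |0.124/13.309237| = 0.009317
theta = arctan(|0.124/13.309237|) = 0.5338 degrees (acute angle)

0.5338 degrees


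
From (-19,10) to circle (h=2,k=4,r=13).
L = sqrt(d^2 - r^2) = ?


d = sqrt((-19-2)^2 + (10-4)^2) = sqrt(441+36) = 21.8403
L = sqrt(477.0000 - 169) = sqrt(308.0000) = 17.5499

17.5499


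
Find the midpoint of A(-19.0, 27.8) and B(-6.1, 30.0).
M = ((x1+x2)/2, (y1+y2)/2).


Mx = (-19.0 - 6.1)/2 = -25.1/2 = -12.5500
My = (27.8 + 30.0)/2 = 57.8/2 = 28.9000

(-12.5500, 28.9000)


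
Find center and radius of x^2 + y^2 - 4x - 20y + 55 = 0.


h = -D/2 = 4/2 = 2
k = -E/2 = 20/2 = 10
r^2 = h^2 + k^2 - F = 4 + 100 - 55 = 49
r = 7

Center (2, 10), radius = 7


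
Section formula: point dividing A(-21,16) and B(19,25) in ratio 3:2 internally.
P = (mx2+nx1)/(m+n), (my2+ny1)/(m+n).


Px = (3*19 + 2*(-21))/5 = 15/5 = 3.0000
Py = (3*25 + 2*16)/5 = 107/5 = 21.4000

P = (3.0000, 21.4000)


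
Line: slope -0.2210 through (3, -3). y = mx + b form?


y + 3 = -0.2210(x - 3)
y = -0.2210x - 3 + 0.2210*3
y = -0.2210x - 2.3370

y = -0.2210x - 2.3370


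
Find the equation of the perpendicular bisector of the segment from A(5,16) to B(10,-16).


Midpoint = (7.5, 0)
Slope of AB = dy/dx = -32/5 = -6.4000
Perp slope = -dx/dy = 5/32 = 0.1562
b = My - (perp slope)*Mx = 0 + (5*7.5)/(-32) = 0 - 1.1719 = -1.1719

y = 0.1562x - 1.1719


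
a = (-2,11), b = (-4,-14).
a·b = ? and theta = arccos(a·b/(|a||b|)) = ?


a·b = -2*(-4) + 11*(-14) = 8 - 154 = -146
|a| = sqrt(4+121) = 11.1803
|b| = sqrt(16+196) = 14.5602
cos(theta) = -146/(sqrt(125)*sqrt(212)) = -146/sqrt(26500) = -0.896871
theta = arccos(-146/sqrt(26500)) = 153.7498 degrees

a·b = -146, theta = 153.7498 deg


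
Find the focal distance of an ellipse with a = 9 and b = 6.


c^2 = 9^2 - 6^2 = 81 - 36 = 45
c = sqrt(45) = 6.7082

c = 6.7082


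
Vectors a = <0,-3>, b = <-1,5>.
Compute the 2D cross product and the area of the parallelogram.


cross = 0*5 + 3*(-1) = 0 - 3 = -3
Parallelogram area = |-3| = 3

cross = -3, parallelogram area = 3


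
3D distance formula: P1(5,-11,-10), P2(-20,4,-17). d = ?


dx=-25, dy=15, dz=-7
d = sqrt(625+225+49) = sqrt(899) = 29.9833

29.9833


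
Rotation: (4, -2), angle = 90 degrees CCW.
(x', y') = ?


cos(90) = 0, sin(90) = 1
x' = 4*0 + 2*1 = 2
y' = 4*1 - 2*0 = 4

(2, 4)


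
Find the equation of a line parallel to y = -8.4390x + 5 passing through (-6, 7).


Parallel lines have equal slopes.
m2 = -8.4390
b2 = 7 + 8.4390*(-6) = -43.6340

y = -8.4390x - 43.6340


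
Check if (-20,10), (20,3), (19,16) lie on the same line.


-20*(3-16) + 20*(16-10) + 19*(10-3)
= 260 + 120 + 133 = 513

No, not collinear (determinant = 513)


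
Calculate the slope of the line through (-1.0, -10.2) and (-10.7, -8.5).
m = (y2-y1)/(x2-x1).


dy = -8.5 + 10.2 = 1.7
dx = -10.7 + 1.0 = -9.7
m = 1.7/(-9.7) = -0.1753

m = -0.1753


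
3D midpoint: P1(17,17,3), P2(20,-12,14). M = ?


Mx = (17+20)/2 = 18.5000
My = (17- 12)/2 = 2.5000
Mz = (3+14)/2 = 8.5000

M = (18.5000, 2.5000, 8.5000)


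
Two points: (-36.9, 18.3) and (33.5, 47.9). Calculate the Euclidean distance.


dx = 33.5 + 36.9 = 70.4
dy = 47.9 - 18.3 = 29.6
d = sqrt(4956.16 + 876.16) = sqrt(5832.32) = 76.3696

76.3696


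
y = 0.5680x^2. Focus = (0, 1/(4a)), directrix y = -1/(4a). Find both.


a = 0.5680
1/(4a) = 0.4401
Focus = (0, 0.4401)
Directrix: y = -0.4401

Focus = (0, 0.4401), Directrix: y = -0.4401


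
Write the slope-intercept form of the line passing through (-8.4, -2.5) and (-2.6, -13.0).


m = (-10.5)/(5.8) = -1.8103
b = y1 - m*x1 = -2.5 - (-10.5*(-8.4))/(5.8) = -2.5 - 15.2069 = -17.7069

y = -1.8103x - 17.7069


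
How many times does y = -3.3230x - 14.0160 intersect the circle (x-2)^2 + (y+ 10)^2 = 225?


Substitute y = -3.3230x - 14.0160: (x-2)^2 + (-3.3230x- 14.0160+ 10)^2 = 225
Expand to Ax^2 + Bx + C = 0, where b-k = -4.016
A = 1+m^2 = 12.042329
B = 2(m(b-k) - h) = 2(-3.3230*(-4.016) - 2) = 22.690336
C = h^2 + (b-k)^2 - r^2 = 4 + 16.128256 - 225 = -204.871744
disc = B^2-4AC = 514.8513 + 9868.5318 = 10383.3831
disc > 0

2 intersection points


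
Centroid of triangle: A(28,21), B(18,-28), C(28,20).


Gx = (28+18+28)/3 = 74/3 = 24.6667
Gy = (21- 28+20)/3 = 13/3 = 4.3333

G = (24.6667, 4.3333)


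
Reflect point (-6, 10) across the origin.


Reflection rule for origin: (-x, -y)
(-6, 10) -> (6, -10)

(6, -10)


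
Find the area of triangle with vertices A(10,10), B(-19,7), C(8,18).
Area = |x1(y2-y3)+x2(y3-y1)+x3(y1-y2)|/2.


10*(7-18) = -110
-19*(18-10) = -152
8*(10-7) = 24
sum = -238
Area = |-238|/2 = 119.0000

119.0000 sq units


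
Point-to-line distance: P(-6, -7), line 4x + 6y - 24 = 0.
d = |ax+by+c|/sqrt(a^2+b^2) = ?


|4*(-6) + 6*(-7) - 24| = |-90| = 90
sqrt(16 + 36) = sqrt(52) = 7.2111
d = 90/sqrt(52) = 12.4808

12.4808


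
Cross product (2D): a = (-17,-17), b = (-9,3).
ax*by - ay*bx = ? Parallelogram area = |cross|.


cross = -17*3 + 17*(-9) = -51 - 153 = -204
Parallelogram area = |-204| = 204

cross = -204, parallelogram area = 204


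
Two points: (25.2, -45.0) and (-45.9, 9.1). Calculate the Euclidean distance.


dx = -45.9 - 25.2 = -71.1
dy = 9.1 + 45.0 = 54.1
d = sqrt(5055.21 + 2926.81) = sqrt(7982.02) = 89.3422

89.3422


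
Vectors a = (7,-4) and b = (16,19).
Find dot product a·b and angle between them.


a·b = 7*16 - 4*19 = 112 - 76 = 36
|a| = sqrt(49+16) = 8.0623
|b| = sqrt(256+361) = 24.8395
cos(theta) = 36/(sqrt(65)*sqrt(617)) = 36/sqrt(40105) = 0.179764
theta = arccos(36/sqrt(40105)) = 79.6440 degrees

a·b = 36, theta = 79.6440 deg


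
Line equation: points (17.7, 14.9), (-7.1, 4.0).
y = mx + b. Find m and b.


m = (-10.9)/(-24.8) = 0.4395
b = y1 - m*x1 = 14.9 - (-10.9*17.7)/(-24.8) = 14.9 - 7.7794 = 7.1206

y = 0.4395x + 7.1206


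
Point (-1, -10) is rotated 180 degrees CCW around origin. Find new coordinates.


cos(180) = -1, sin(180) = 0
x' = -1*(-1) + 10*0 = 1
y' = -1*0 - 10*(-1) = 10

(1, 10)


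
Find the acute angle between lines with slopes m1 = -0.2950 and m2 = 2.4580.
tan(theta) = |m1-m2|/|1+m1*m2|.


m1-m2 = -2.753
1+m1*m2 = 0.27489
tan(theta) = |-2.753/0.27489| = 10.014915
theta = arctan(|-2.753/0.27489|) = 84.2979 degrees (acute angle)

84.2979 degrees


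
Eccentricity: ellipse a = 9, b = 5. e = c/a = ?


c = sqrt(81-25) = sqrt(56) = 7.4833
e = c/a = sqrt(56)/9 = 0.8315

e = 0.8315


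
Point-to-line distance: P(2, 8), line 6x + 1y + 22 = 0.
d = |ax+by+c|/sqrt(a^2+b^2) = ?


|6*2 + 1*8 + 22| = |42| = 42
sqrt(36 + 1) = sqrt(37) = 6.0828
d = 42/sqrt(37) = 6.9048

6.9048


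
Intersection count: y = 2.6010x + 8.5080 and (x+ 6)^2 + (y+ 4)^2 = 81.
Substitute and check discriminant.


Substitute y = 2.6010x + 8.5080: (x+ 6)^2 + (2.6010x+8.5080+ 4)^2 = 81
Expand to Ax^2 + Bx + C = 0, where b-k = 12.508
A = 1+m^2 = 7.765201
B = 2(m(b-k) - h) = 2(2.6010*12.508 + 6) = 77.066616
C = h^2 + (b-k)^2 - r^2 = 36 + 156.450064 - 81 = 111.450064
disc = B^2-4AC = 5939.2633 - 3461.7286 = 2477.5347
disc > 0

2 intersection points


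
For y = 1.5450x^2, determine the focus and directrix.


a = 1.5450
1/(4a) = 0.1618
Focus = (0, 0.1618)
Directrix: y = -0.1618

Focus = (0, 0.1618), Directrix: y = -0.1618


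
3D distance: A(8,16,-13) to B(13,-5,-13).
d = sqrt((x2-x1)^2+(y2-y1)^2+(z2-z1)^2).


dx=5, dy=-21, dz=0
d = sqrt(25+441+0) = sqrt(466) = 21.5870

21.5870


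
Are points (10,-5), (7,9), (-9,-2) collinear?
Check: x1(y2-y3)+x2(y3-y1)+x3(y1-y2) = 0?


10*(9+ 2) + 7*(-2+ 5) - 9*(-5-9)
= 110 + 21 + 126 = 257

No, not collinear (determinant = 257)


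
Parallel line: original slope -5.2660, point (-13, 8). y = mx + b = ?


Parallel lines have equal slopes.
m2 = -5.2660
b2 = 8 + 5.2660*(-13) = -60.4580

y = -5.2660x - 60.4580


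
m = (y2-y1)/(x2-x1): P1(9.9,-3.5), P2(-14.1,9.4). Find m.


dy = 9.4 + 3.5 = 12.9
dx = -14.1 - 9.9 = -24.0
m = 12.9/(-24.0) = -0.5375

m = -0.5375


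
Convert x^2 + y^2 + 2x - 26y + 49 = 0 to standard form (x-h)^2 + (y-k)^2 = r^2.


h = -D/2 = -2/2 = -1
k = -E/2 = 26/2 = 13
r^2 = h^2 + k^2 - F = 1 + 169 - 49 = 121
r = 11

Center (-1, 13), radius = 11


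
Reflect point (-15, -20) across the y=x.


Reflection rule for y=x: (y, x)
(-15, -20) -> (-20, -15)

(-20, -15)


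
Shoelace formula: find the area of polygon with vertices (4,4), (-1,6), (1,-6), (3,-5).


sum(xi*y_{i+1}) = 4*6 - 1*(-6) + 1*(-5) + 3*4 = 37
sum(yi*x_{i+1}) = 4*(-1) + 6*1 - 6*3 - 5*4 = -36
Area = |37 + 36|/2 = 73/2 = 36.5000

36.5000 sq units


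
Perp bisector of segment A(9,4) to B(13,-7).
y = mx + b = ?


Midpoint = (11, -1.5)
Slope of AB = dy/dx = -11/4 = -2.7500
Perp slope = -dx/dy = 4/11 = 0.3636
b = My - (perp slope)*Mx = -1.5 + (4*11)/(-11) = -1.5 - 4.0000 = -5.5000

y = 0.3636x - 5.5000


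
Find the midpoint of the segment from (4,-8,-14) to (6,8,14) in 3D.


Mx = (4+6)/2 = 5.0000
My = (-8+8)/2 = 0
Mz = (-14+14)/2 = 0

M = (5.0000, 0, 0)


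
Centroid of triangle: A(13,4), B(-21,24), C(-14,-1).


Gx = (13- 21- 14)/3 = -22/3 = -7.3333
Gy = (4+24- 1)/3 = 27/3 = 9.0000

G = (-7.3333, 9.0000)


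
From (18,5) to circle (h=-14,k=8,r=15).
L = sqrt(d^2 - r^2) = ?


d = sqrt((18+ 14)^2 + (5-8)^2) = sqrt(1024+9) = 32.1403
L = sqrt(1033.0000 - 225) = sqrt(808.0000) = 28.4253

28.4253


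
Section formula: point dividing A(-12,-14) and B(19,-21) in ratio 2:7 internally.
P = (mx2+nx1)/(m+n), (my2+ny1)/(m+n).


Px = (2*19 + 7*(-12))/9 = -46/9 = -5.1111
Py = (2*(-21) + 7*(-14))/9 = -140/9 = -15.5556

P = (-5.1111, -15.5556)


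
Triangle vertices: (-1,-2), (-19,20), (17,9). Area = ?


-1*(20-9) = -11
-19*(9+ 2) = -209
17*(-2-20) = -374
sum = -594
Area = |-594|/2 = 297.0000

297.0000 sq units


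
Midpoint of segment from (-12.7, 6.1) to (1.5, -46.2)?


Mx = (-12.7 + 1.5)/2 = -11.2/2 = -5.6000
My = (6.1 - 46.2)/2 = -40.1/2 = -20.0500

(-5.6000, -20.0500)


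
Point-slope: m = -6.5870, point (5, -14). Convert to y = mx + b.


y + 14 = -6.5870(x - 5)
y = -6.5870x - 14 + 6.5870*5
y = -6.5870x + 18.9350

y = -6.5870x + 18.9350


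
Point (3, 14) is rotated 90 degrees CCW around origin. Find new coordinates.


cos(90) = 0, sin(90) = 1
x' = 3*0 - 14*1 = -14
y' = 3*1 + 14*0 = 3

(-14, 3)


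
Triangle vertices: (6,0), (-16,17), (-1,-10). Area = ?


6*(17+ 10) = 162
-16*(-10-0) = 160
-1*(0-17) = 17
sum = 339
Area = |339|/2 = 169.5000

169.5000 sq units


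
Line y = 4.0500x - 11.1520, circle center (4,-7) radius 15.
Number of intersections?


Substitute y = 4.0500x - 11.1520: (x-4)^2 + (4.0500x- 11.1520+ 7)^2 = 225
Expand to Ax^2 + Bx + C = 0, where b-k = -4.152
A = 1+m^2 = 17.4025
B = 2(m(b-k) - h) = 2(4.0500*(-4.152) - 4) = -41.6312
C = h^2 + (b-k)^2 - r^2 = 16 + 17.239104 - 225 = -191.760896
disc = B^2-4AC = 1733.1568 + 13348.4760 = 15081.6328
disc > 0

2 intersection points


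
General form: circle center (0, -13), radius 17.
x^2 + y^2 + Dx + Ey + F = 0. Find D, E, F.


(x-0)^2 + (y+ 13)^2 = 17^2
D = -2h = 0, E = -2k = 26
F = h^2+k^2-r^2 = 0+169-289 = -120

D = 0, E = 26, F = -120


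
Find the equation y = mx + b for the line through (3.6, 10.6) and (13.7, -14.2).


m = (-24.8)/(10.1) = -2.4554
b = y1 - m*x1 = 10.6 - (-24.8*3.6)/(10.1) = 10.6 + 8.8396 = 19.4396

y = -2.4554x + 19.4396


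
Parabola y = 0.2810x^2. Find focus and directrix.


a = 0.2810
1/(4a) = 0.8897
Focus = (0, 0.8897)
Directrix: y = -0.8897

Focus = (0, 0.8897), Directrix: y = -0.8897


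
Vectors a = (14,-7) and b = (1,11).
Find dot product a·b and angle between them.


a·b = 14*1 - 7*11 = 14 - 77 = -63
|a| = sqrt(196+49) = 15.6525
|b| = sqrt(1+121) = 11.0454
cos(theta) = -63/(sqrt(245)*sqrt(122)) = -63/sqrt(29890) = -0.364399
theta = arccos(-63/sqrt(29890)) = 111.3706 degrees

a·b = -63, theta = 111.3706 deg


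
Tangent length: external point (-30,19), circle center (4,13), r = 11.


d = sqrt((-30-4)^2 + (19-13)^2) = sqrt(1156+36) = 34.5254
L = sqrt(1192.0000 - 121) = sqrt(1071.0000) = 32.7261

32.7261


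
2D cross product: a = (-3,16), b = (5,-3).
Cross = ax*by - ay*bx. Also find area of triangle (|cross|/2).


cross = -3*(-3) - 16*5 = 9 - 80 = -71
Triangle area = |-71|/2 = 71/2 = 35.5000

cross = -71, triangle area = 35.5000


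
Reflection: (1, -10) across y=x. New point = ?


Reflection rule for y=x: (y, x)
(1, -10) -> (-10, 1)

(-10, 1)


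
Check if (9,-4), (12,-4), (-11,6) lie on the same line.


9*(-4-6) + 12*(6+ 4) - 11*(-4+ 4)
= -90 + 120 + 0 = 30

No, not collinear (determinant = 30)


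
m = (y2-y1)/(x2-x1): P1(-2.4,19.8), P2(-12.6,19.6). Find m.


dy = 19.6 - 19.8 = -0.2
dx = -12.6 + 2.4 = -10.2
m = -0.2/(-10.2) = 0.0196

m = 0.0196


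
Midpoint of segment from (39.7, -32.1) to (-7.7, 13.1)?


Mx = (39.7 - 7.7)/2 = 32.0/2 = 16.0000
My = (-32.1 + 13.1)/2 = -19.0/2 = -9.5000

(16.0000, -9.5000)


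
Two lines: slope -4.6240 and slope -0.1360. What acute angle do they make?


m1-m2 = -4.488
1+m1*m2 = 1.628864
tan(theta) = |-4.488/1.628864| = 2.755294
theta = arctan(|-4.488/1.628864|) = 70.0523 degrees (acute angle)

70.0523 degrees


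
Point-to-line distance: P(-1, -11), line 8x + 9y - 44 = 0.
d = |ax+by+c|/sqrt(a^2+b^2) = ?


|8*(-1) + 9*(-11) - 44| = |-151| = 151
sqrt(64 + 81) = sqrt(145) = 12.0416
d = 151/sqrt(145) = 12.5399

12.5399


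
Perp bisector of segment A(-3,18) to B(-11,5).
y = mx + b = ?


Midpoint = (-7, 11.5)
Slope of AB = dy/dx = -13/(-8) = 1.6250
Perp slope = -dx/dy = -8/13 = -0.6154
b = My - (perp slope)*Mx = 11.5 + (-8*(-7))/(-13) = 11.5 - 4.3077 = 7.1923

y = -0.6154x + 7.1923


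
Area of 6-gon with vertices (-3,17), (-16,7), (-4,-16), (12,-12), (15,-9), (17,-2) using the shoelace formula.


sum(xi*y_{i+1}) = -3*7 - 16*(-16) - 4*(-12) + 12*(-9) + 15*(-2) + 17*17 = 434
sum(yi*x_{i+1}) = 17*(-16) + 7*(-4) - 16*12 - 12*15 - 9*17 - 2*(-3) = -819
Area = |434 + 819|/2 = 1253/2 = 626.5000

626.5000 sq units


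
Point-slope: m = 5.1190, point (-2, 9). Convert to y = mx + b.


y - 9 = 5.1190(x + 2)
y = 5.1190x + 9 - 5.1190*(-2)
y = 5.1190x + 19.2380

y = 5.1190x + 19.2380


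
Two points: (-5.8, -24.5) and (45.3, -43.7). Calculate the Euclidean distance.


dx = 45.3 + 5.8 = 51.1
dy = -43.7 + 24.5 = -19.2
d = sqrt(2611.21 + 368.64) = sqrt(2979.85) = 54.5880

54.5880


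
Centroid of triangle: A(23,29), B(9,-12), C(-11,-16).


Gx = (23+9- 11)/3 = 21/3 = 7.0000
Gy = (29- 12- 16)/3 = 1/3 = 0.3333

G = (7.0000, 0.3333)


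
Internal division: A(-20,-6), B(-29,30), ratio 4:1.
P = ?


Px = (4*(-29) + 1*(-20))/5 = -136/5 = -27.2000
Py = (4*30 + 1*(-6))/5 = 114/5 = 22.8000

P = (-27.2000, 22.8000)


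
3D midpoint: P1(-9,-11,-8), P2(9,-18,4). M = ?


Mx = (-9+9)/2 = 0
My = (-11- 18)/2 = -14.5000
Mz = (-8+4)/2 = -2.0000

M = (0, -14.5000, -2.0000)


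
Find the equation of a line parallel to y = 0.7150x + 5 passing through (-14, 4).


Parallel lines have equal slopes.
m2 = 0.7150
b2 = 4 - 0.7150*(-14) = 14.0100

y = 0.7150x + 14.0100


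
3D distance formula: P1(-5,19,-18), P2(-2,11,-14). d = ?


dx=3, dy=-8, dz=4
d = sqrt(9+64+16) = sqrt(89) = 9.4340

9.4340


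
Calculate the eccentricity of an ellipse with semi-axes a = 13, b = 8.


c = sqrt(169-64) = sqrt(105) = 10.2470
e = c/a = sqrt(105)/13 = 0.7882

e = 0.7882


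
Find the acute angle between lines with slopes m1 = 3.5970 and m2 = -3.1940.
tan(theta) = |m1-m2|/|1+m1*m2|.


m1-m2 = 6.791
1+m1*m2 = -10.488818
tan(theta) = |6.791/(-10.488818)| = 0.647451
theta = arctan(|6.791/(-10.488818)|) = 32.9211 degrees (acute angle)

32.9211 degrees


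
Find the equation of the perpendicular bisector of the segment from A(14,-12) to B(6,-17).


Midpoint = (10, -14.5)
Slope of AB = dy/dx = -5/(-8) = 0.6250
Perp slope = -dx/dy = -8/5 = -1.6000
b = My - (perp slope)*Mx = -14.5 + (-8*10)/(-5) = -14.5 + 16.0000 = 1.5000

y = -1.6000x + 1.5000


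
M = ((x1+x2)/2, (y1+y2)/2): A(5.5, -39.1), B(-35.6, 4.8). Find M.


Mx = (5.5 - 35.6)/2 = -30.1/2 = -15.0500
My = (-39.1 + 4.8)/2 = -34.3/2 = -17.1500

(-15.0500, -17.1500)


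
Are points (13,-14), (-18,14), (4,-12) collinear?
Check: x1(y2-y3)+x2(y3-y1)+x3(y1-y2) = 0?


13*(14+ 12) - 18*(-12+ 14) + 4*(-14-14)
= 338 - 36 - 112 = 190

No, not collinear (determinant = 190)


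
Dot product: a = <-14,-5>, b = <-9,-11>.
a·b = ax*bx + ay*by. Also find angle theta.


a·b = -14*(-9) - 5*(-11) = 126 + 55 = 181
|a| = sqrt(196+25) = 14.8661
|b| = sqrt(81+121) = 14.2127
cos(theta) = 181/(sqrt(221)*sqrt(202)) = 181/sqrt(44642) = 0.856657
theta = arccos(181/sqrt(44642)) = 31.0568 degrees

a·b = 181, theta = 31.0568 deg


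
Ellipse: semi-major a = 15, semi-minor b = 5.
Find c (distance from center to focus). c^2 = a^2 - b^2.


c^2 = 15^2 - 5^2 = 225 - 25 = 200
c = sqrt(200) = 14.1421

c = 14.1421


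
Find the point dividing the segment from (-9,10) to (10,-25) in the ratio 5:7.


Px = (5*10 + 7*(-9))/12 = -13/12 = -1.0833
Py = (5*(-25) + 7*10)/12 = -55/12 = -4.5833

P = (-1.0833, -4.5833)


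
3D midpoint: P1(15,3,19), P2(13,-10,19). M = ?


Mx = (15+13)/2 = 14.0000
My = (3- 10)/2 = -3.5000
Mz = (19+19)/2 = 19.0000

M = (14.0000, -3.5000, 19.0000)


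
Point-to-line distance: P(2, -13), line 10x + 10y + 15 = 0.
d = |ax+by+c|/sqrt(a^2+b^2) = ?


|10*2 + 10*(-13) + 15| = |-95| = 95
sqrt(100 + 100) = sqrt(200) = 14.1421
d = 95/sqrt(200) = 6.7175

6.7175


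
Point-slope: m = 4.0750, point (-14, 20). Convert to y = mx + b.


y - 20 = 4.0750(x + 14)
y = 4.0750x + 20 - 4.0750*(-14)
y = 4.0750x + 77.0500

y = 4.0750x + 77.0500


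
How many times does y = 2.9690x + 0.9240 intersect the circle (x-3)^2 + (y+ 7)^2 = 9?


Substitute y = 2.9690x + 0.9240: (x-3)^2 + (2.9690x+0.9240+ 7)^2 = 9
Expand to Ax^2 + Bx + C = 0, where b-k = 7.924
A = 1+m^2 = 9.814961
B = 2(m(b-k) - h) = 2(2.9690*7.924 - 3) = 41.052712
C = h^2 + (b-k)^2 - r^2 = 9 + 62.789776 - 9 = 62.789776
disc = B^2-4AC = 1685.3252 - 2465.1168 = -779.7916
disc < 0

0 intersection points


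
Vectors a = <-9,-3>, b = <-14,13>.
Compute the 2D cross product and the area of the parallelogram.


cross = -9*13 + 3*(-14) = -117 - 42 = -159
Parallelogram area = |-159| = 159

cross = -159, parallelogram area = 159


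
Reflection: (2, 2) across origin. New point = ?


Reflection rule for origin: (-x, -y)
(2, 2) -> (-2, -2)

(-2, -2)


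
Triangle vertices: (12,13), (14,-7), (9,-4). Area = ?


12*(-7+ 4) = -36
14*(-4-13) = -238
9*(13+ 7) = 180
sum = -94
Area = |-94|/2 = 47.0000

47.0000 sq units


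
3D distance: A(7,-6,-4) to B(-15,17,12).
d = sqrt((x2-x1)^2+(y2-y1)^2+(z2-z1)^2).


dx=-22, dy=23, dz=16
d = sqrt(484+529+256) = sqrt(1269) = 35.6230

35.6230


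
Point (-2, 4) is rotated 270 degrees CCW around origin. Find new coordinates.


cos(270) = 0, sin(270) = -1
x' = -2*0 - 4*(-1) = 4
y' = -2*(-1) + 4*0 = 2

(4, 2)


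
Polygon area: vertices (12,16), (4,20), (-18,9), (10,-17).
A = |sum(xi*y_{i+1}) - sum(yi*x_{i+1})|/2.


sum(xi*y_{i+1}) = 12*20 + 4*9 - 18*(-17) + 10*16 = 742
sum(yi*x_{i+1}) = 16*4 + 20*(-18) + 9*10 - 17*12 = -410
Area = |742 + 410|/2 = 1152/2 = 576.0000

576.0000 sq units


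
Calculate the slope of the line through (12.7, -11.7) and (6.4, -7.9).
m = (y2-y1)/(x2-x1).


dy = -7.9 + 11.7 = 3.8
dx = 6.4 - 12.7 = -6.3
m = 3.8/(-6.3) = -0.6032

m = -0.6032


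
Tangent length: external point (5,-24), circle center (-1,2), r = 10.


d = sqrt((5+ 1)^2 + (-24-2)^2) = sqrt(36+676) = 26.6833
L = sqrt(712.0000 - 100) = sqrt(612.0000) = 24.7386

24.7386


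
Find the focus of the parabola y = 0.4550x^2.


a = 0.4550
4a = 1.8200
focus = (0, 1/1.8200) = (0, 0.5495)

Focus = (0, 0.5495)


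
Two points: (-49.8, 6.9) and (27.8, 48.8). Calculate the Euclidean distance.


dx = 27.8 + 49.8 = 77.6
dy = 48.8 - 6.9 = 41.9
d = sqrt(6021.76 + 1755.61) = sqrt(7777.37) = 88.1894

88.1894


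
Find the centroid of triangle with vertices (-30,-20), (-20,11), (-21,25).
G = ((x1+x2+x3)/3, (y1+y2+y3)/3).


Gx = (-30- 20- 21)/3 = -71/3 = -23.6667
Gy = (-20+11+25)/3 = 16/3 = 5.3333

G = (-23.6667, 5.3333)


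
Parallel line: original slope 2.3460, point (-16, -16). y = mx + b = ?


Parallel lines have equal slopes.
m2 = 2.3460
b2 = -16 - 2.3460*(-16) = 21.5360

y = 2.3460x + 21.5360


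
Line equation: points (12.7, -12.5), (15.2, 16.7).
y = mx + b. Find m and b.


m = (29.2)/(2.5) = 11.6800
b = y1 - m*x1 = -12.5 - (29.2*12.7)/(2.5) = -12.5 - 148.3360 = -160.8360

y = 11.6800x - 160.8360


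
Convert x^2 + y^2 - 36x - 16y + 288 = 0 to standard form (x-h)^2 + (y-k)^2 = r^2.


h = -D/2 = 36/2 = 18
k = -E/2 = 16/2 = 8
r^2 = h^2 + k^2 - F = 324 + 64 - 288 = 100
r = 10

Center (18, 8), radius = 10


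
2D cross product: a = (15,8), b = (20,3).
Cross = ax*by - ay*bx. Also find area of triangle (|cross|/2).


cross = 15*3 - 8*20 = 45 - 160 = -115
Triangle area = |-115|/2 = 115/2 = 57.5000

cross = -115, triangle area = 57.5000


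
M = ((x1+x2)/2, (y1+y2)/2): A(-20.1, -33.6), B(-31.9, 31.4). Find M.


Mx = (-20.1 - 31.9)/2 = -52.0/2 = -26.0000
My = (-33.6 + 31.4)/2 = -2.2/2 = -1.1000

(-26.0000, -1.1000)


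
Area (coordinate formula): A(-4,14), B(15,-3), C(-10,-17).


-4*(-3+ 17) = -56
15*(-17-14) = -465
-10*(14+ 3) = -170
sum = -691
Area = |-691|/2 = 345.5000

345.5000 sq units


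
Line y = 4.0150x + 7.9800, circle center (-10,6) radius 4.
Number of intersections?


Substitute y = 4.0150x + 7.9800: (x+ 10)^2 + (4.0150x+7.9800-6)^2 = 16
Expand to Ax^2 + Bx + C = 0, where b-k = 1.98
A = 1+m^2 = 17.120225
B = 2(m(b-k) - h) = 2(4.0150*1.98 + 10) = 35.8994
C = h^2 + (b-k)^2 - r^2 = 100 + 3.9204 - 16 = 87.9204
disc = B^2-4AC = 1288.7669 - 6020.8681 = -4732.1012
disc < 0

0 intersection points


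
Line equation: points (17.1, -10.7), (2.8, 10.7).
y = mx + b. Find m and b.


m = (21.4)/(-14.3) = -1.4965
b = y1 - m*x1 = -10.7 - (21.4*17.1)/(-14.3) = -10.7 + 25.5902 = 14.8902

y = -1.4965x + 14.8902


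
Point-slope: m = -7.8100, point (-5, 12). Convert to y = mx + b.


y - 12 = -7.8100(x + 5)
y = -7.8100x + 12 + 7.8100*(-5)
y = -7.8100x - 27.0500

y = -7.8100x - 27.0500


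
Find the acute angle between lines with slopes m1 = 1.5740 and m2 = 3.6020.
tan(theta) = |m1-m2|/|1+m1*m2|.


m1-m2 = -2.028
1+m1*m2 = 6.669548
tan(theta) = |-2.028/6.669548| = 0.304069
theta = arctan(|-2.028/6.669548|) = 16.9129 degrees (acute angle)

16.9129 degrees


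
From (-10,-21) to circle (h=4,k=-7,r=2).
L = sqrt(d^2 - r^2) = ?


d = sqrt((-10-4)^2 + (-21+ 7)^2) = sqrt(196+196) = 19.7990
L = sqrt(392.0000 - 4) = sqrt(388.0000) = 19.6977

19.6977


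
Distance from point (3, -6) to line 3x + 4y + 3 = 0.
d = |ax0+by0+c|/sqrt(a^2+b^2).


|3*3 + 4*(-6) + 3| = |-12| = 12
sqrt(9 + 16) = sqrt(25) = 5.0000
d = 12/sqrt(25) = 2.4000

2.4000


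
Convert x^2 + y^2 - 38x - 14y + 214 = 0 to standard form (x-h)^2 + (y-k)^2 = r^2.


h = -D/2 = 38/2 = 19
k = -E/2 = 14/2 = 7
r^2 = h^2 + k^2 - F = 361 + 49 - 214 = 196
r = 14

Center (19, 7), radius = 14


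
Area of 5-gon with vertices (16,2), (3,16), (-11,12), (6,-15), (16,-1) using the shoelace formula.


sum(xi*y_{i+1}) = 16*16 + 3*12 - 11*(-15) + 6*(-1) + 16*2 = 483
sum(yi*x_{i+1}) = 2*3 + 16*(-11) + 12*6 - 15*16 - 1*16 = -354
Area = |483 + 354|/2 = 837/2 = 418.5000

418.5000 sq units


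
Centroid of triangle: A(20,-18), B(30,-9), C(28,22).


Gx = (20+30+28)/3 = 78/3 = 26.0000
Gy = (-18- 9+22)/3 = -5/3 = -1.6667

G = (26.0000, -1.6667)


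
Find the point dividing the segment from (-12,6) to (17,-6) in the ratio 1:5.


Px = (1*17 + 5*(-12))/6 = -43/6 = -7.1667
Py = (1*(-6) + 5*6)/6 = 24/6 = 4.0000

P = (-7.1667, 4.0000)


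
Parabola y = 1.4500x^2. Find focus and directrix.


a = 1.4500
1/(4a) = 0.1724
Focus = (0, 0.1724)
Directrix: y = -0.1724

Focus = (0, 0.1724), Directrix: y = -0.1724


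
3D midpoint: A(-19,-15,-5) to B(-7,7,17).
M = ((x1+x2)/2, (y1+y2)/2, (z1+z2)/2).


Mx = (-19- 7)/2 = -13.0000
My = (-15+7)/2 = -4.0000
Mz = (-5+17)/2 = 6.0000

M = (-13.0000, -4.0000, 6.0000)


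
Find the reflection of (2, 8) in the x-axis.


Reflection rule for x-axis: (x, -y)
(2, 8) -> (2, -8)

(2, -8)


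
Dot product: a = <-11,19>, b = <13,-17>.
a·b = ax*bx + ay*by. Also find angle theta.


a·b = -11*13 + 19*(-17) = -143 - 323 = -466
|a| = sqrt(121+361) = 21.9545
|b| = sqrt(169+289) = 21.4009
cos(theta) = -466/(sqrt(482)*sqrt(458)) = -466/sqrt(220756) = -0.991813
theta = arccos(-466/sqrt(220756)) = 172.6632 degrees

a·b = -466, theta = 172.6632 deg


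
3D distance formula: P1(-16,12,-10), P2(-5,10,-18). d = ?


dx=11, dy=-2, dz=-8
d = sqrt(121+4+64) = sqrt(189) = 13.7477

13.7477


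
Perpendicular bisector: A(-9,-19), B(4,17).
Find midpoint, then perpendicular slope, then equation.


Midpoint = (-2.5, -1)
Slope of AB = dy/dx = 36/13 = 2.7692
Perp slope = -dx/dy = -13/36 = -0.3611
b = My - (perp slope)*Mx = -1 + (13*(-2.5))/36 = -1 - 0.9028 = -1.9028

y = -0.3611x - 1.9028


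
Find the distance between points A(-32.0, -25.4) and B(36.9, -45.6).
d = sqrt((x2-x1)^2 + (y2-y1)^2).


dx = 36.9 + 32.0 = 68.9
dy = -45.6 + 25.4 = -20.2
d = sqrt(4747.21 + 408.04) = sqrt(5155.25) = 71.8001

71.8001


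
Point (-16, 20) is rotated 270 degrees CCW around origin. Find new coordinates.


cos(270) = 0, sin(270) = -1
x' = -16*0 - 20*(-1) = 20
y' = -16*(-1) + 20*0 = 16

(20, 16)


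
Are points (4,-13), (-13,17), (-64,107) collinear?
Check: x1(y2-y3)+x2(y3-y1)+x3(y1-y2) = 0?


4*(17-107) - 13*(107+ 13) - 64*(-13-17)
= -360 - 1560 + 1920 = 0

Yes, collinear (determinant = 0)


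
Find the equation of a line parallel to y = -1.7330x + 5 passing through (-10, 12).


Parallel lines have equal slopes.
m2 = -1.7330
b2 = 12 + 1.7330*(-10) = -5.3300

y = -1.7330x - 5.3300


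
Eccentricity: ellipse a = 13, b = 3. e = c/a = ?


c = sqrt(169-9) = sqrt(160) = 12.6491
e = c/a = sqrt(160)/13 = 0.9730

e = 0.9730


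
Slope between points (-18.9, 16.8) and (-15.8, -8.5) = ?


dy = -8.5 - 16.8 = -25.3
dx = -15.8 + 18.9 = 3.1
m = -25.3/3.1 = -8.1613

m = -8.1613


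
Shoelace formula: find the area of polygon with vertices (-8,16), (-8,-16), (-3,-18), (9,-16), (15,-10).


sum(xi*y_{i+1}) = -8*(-16) - 8*(-18) - 3*(-16) + 9*(-10) + 15*16 = 470
sum(yi*x_{i+1}) = 16*(-8) - 16*(-3) - 18*9 - 16*15 - 10*(-8) = -402
Area = |470 + 402|/2 = 872/2 = 436.0000

436.0000 sq units


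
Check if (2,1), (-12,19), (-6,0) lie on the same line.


2*(19-0) - 12*(0-1) - 6*(1-19)
= 38 + 12 + 108 = 158

No, not collinear (determinant = 158)


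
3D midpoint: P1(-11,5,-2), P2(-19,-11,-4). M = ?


Mx = (-11- 19)/2 = -15.0000
My = (5- 11)/2 = -3.0000
Mz = (-2- 4)/2 = -3.0000

M = (-15.0000, -3.0000, -3.0000)


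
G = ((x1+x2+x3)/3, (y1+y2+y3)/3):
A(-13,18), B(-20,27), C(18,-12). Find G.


Gx = (-13- 20+18)/3 = -15/3 = -5.0000
Gy = (18+27- 12)/3 = 33/3 = 11.0000

G = (-5.0000, 11.0000)


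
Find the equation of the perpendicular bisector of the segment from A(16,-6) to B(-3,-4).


Midpoint = (6.5, -5)
Slope of AB = dy/dx = 2/(-19) = -0.1053
Perp slope = -dx/dy = 19/2 = 9.5000
b = My - (perp slope)*Mx = -5 + (-19*6.5)/2 = -5 - 61.7500 = -66.7500

y = 9.5000x - 66.7500


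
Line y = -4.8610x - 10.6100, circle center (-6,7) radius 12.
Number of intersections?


Substitute y = -4.8610x - 10.6100: (x+ 6)^2 + (-4.8610x- 10.6100-7)^2 = 144
Expand to Ax^2 + Bx + C = 0, where b-k = -17.61
A = 1+m^2 = 24.629321
B = 2(m(b-k) - h) = 2(-4.8610*(-17.61) + 6) = 183.20442
C = h^2 + (b-k)^2 - r^2 = 36 + 310.1121 - 144 = 202.1121
disc = B^2-4AC = 33563.8595 - 19911.5352 = 13652.3243
disc > 0

2 intersection points


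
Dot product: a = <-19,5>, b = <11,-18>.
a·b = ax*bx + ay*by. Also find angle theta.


a·b = -19*11 + 5*(-18) = -209 - 90 = -299
|a| = sqrt(361+25) = 19.6469
|b| = sqrt(121+324) = 21.0950
cos(theta) = -299/(sqrt(386)*sqrt(445)) = -299/sqrt(171770) = -0.721436
theta = arccos(-299/sqrt(171770)) = 136.1731 degrees

a·b = -299, theta = 136.1731 deg


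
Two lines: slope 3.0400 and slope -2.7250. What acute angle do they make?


m1-m2 = 5.765
1+m1*m2 = -7.284
tan(theta) = |5.765/(-7.284)| = 0.791461
theta = arctan(|5.765/(-7.284)|) = 38.3602 degrees (acute angle)

38.3602 degrees


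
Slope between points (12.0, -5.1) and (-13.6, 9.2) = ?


dy = 9.2 + 5.1 = 14.3
dx = -13.6 - 12.0 = -25.6
m = 14.3/(-25.6) = -0.5586

m = -0.5586


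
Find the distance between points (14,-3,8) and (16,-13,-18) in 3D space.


dx=2, dy=-10, dz=-26
d = sqrt(4+100+676) = sqrt(780) = 27.9285

27.9285


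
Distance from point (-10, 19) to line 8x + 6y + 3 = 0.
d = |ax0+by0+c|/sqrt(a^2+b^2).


|8*(-10) + 6*19 + 3| = |37| = 37
sqrt(64 + 36) = sqrt(100) = 10.0000
d = 37/sqrt(100) = 3.7000

3.7000


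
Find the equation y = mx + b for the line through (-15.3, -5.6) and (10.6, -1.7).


m = (3.9)/(25.9) = 0.1506
b = y1 - m*x1 = -5.6 - (3.9*(-15.3))/(25.9) = -5.6 + 2.3039 = -3.2961

y = 0.1506x - 3.2961


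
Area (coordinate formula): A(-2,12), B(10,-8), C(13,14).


-2*(-8-14) = 44
10*(14-12) = 20
13*(12+ 8) = 260
sum = 324
Area = |324|/2 = 162.0000

162.0000 sq units


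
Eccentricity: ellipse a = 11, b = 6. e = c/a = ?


c = sqrt(121-36) = sqrt(85) = 9.2195
e = c/a = sqrt(85)/11 = 0.8381

e = 0.8381


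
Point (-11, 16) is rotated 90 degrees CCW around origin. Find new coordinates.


cos(90) = 0, sin(90) = 1
x' = -11*0 - 16*1 = -16
y' = -11*1 + 16*0 = -11

(-16, -11)


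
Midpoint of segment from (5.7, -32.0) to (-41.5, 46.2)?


Mx = (5.7 - 41.5)/2 = -35.8/2 = -17.9000
My = (-32.0 + 46.2)/2 = 14.2/2 = 7.1000

(-17.9000, 7.1000)


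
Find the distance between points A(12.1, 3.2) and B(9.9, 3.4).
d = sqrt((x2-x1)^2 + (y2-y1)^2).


dx = 9.9 - 12.1 = -2.2
dy = 3.4 - 3.2 = 0.2
d = sqrt(4.84 + 0.04) = sqrt(4.88) = 2.2091

2.2091


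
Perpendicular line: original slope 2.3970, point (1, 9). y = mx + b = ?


Perpendicular slope = -1/m1 = -1/2.3970 = -0.4172
b2 = y0 - m2*x0 = 9 + 1/2.3970 = 9 + 0.4172 = 9.4172

y = -0.4172x + 9.4172


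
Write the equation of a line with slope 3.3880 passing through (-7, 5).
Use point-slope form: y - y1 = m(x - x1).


y - 5 = 3.3880(x + 7)
y = 3.3880x + 5 - 3.3880*(-7)
y = 3.3880x + 28.7160

y = 3.3880x + 28.7160


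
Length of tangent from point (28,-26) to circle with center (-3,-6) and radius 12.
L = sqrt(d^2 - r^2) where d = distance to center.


d = sqrt((28+ 3)^2 + (-26+ 6)^2) = sqrt(961+400) = 36.8917
L = sqrt(1361.0000 - 144) = sqrt(1217.0000) = 34.8855

34.8855


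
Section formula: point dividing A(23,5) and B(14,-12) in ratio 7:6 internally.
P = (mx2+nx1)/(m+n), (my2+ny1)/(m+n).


Px = (7*14 + 6*23)/13 = 236/13 = 18.1538
Py = (7*(-12) + 6*5)/13 = -54/13 = -4.1538

P = (18.1538, -4.1538)


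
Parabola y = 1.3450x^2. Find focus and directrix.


a = 1.3450
1/(4a) = 0.1859
Focus = (0, 0.1859)
Directrix: y = -0.1859

Focus = (0, 0.1859), Directrix: y = -0.1859


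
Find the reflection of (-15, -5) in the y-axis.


Reflection rule for y-axis: (-x, y)
(-15, -5) -> (15, -5)

(15, -5)
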